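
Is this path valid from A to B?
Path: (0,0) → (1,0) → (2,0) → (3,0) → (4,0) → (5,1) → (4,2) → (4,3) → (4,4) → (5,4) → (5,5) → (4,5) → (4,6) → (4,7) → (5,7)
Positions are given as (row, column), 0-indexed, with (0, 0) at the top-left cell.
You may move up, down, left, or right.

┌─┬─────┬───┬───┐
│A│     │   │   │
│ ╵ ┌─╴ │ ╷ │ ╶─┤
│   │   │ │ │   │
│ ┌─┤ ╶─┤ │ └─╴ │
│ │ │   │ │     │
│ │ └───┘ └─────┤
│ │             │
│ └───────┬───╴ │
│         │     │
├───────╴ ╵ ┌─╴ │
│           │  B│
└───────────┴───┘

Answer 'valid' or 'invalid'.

Checking path validity:
Result: Invalid move at step 5: cannot move from (4, 0) to (5, 1).

invalid

Correct solution:

┌─┬─────┬───┬───┐
│A│     │   │   │
│ ╵ ┌─╴ │ ╷ │ ╶─┤
│↓  │   │ │ │   │
│ ┌─┤ ╶─┤ │ └─╴ │
│↓│ │   │ │     │
│ │ └───┘ └─────┤
│↓│             │
│ └───────┬───╴ │
│↳ → → → ↓│↱ → ↓│
├───────╴ ╵ ┌─╴ │
│        ↳ ↑│  B│
└───────────┴───┘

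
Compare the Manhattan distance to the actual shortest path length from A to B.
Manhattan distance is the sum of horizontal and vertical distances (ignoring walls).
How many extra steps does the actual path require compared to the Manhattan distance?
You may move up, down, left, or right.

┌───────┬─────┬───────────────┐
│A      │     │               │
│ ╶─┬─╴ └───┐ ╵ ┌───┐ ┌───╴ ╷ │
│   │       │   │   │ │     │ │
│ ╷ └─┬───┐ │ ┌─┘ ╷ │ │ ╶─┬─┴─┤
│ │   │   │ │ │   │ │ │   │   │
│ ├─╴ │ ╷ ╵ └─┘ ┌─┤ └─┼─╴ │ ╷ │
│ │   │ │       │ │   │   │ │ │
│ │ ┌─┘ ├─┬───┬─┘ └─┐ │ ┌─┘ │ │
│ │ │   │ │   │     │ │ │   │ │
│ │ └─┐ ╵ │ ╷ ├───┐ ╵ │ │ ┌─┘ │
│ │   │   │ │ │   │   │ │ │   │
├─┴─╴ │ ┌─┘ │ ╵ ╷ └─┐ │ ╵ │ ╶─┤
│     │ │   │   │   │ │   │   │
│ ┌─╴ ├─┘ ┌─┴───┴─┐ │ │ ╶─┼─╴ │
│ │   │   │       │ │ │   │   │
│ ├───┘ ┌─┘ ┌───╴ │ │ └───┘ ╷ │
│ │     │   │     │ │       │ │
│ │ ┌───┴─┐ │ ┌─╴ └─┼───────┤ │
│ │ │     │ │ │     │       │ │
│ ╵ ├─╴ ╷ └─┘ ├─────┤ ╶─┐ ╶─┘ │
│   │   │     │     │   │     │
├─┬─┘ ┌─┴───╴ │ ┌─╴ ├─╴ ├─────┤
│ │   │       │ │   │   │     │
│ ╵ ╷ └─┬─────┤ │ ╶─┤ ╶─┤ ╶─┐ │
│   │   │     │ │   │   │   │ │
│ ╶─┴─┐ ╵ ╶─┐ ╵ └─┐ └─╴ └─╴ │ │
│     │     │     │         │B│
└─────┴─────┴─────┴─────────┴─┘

Manhattan distance: |13 - 0| + |14 - 0| = 27
Actual path length: 51
Extra steps: 51 - 27 = 24

Solution:

┌───────┬─────┬───────────────┐
│A → → ↓│     │               │
│ ╶─┬─╴ └───┐ ╵ ┌───┐ ┌───╴ ╷ │
│   │  ↳ → ↓│   │↱ ↓│ │     │ │
│ ╷ └─┬───┐ │ ┌─┘ ╷ │ │ ╶─┬─┴─┤
│ │   │   │↓│ │↱ ↑│↓│ │   │   │
│ ├─╴ │ ╷ ╵ └─┘ ┌─┤ └─┼─╴ │ ╷ │
│ │   │ │  ↳ → ↑│ │↳ ↓│   │ │ │
│ │ ┌─┘ ├─┬───┬─┘ └─┐ │ ┌─┘ │ │
│ │ │   │ │   │     │↓│ │   │ │
│ │ └─┐ ╵ │ ╷ ├───┐ ╵ │ │ ┌─┘ │
│ │   │   │ │ │   │  ↓│ │ │   │
├─┴─╴ │ ┌─┘ │ ╵ ╷ └─┐ │ ╵ │ ╶─┤
│     │ │   │   │   │↓│   │   │
│ ┌─╴ ├─┘ ┌─┴───┴─┐ │ │ ╶─┼─╴ │
│ │   │   │       │ │↓│   │↱ ↓│
│ ├───┘ ┌─┘ ┌───╴ │ │ └───┘ ╷ │
│ │     │   │     │ │↳ → → ↑│↓│
│ │ ┌───┴─┐ │ ┌─╴ └─┼───────┤ │
│ │ │     │ │ │     │↓ ← ↰  │↓│
│ ╵ ├─╴ ╷ └─┘ ├─────┤ ╶─┐ ╶─┘ │
│   │   │     │     │↳ ↓│↑ ← ↲│
├─┬─┘ ┌─┴───╴ │ ┌─╴ ├─╴ ├─────┤
│ │   │       │ │   │↓ ↲│↱ → ↓│
│ ╵ ╷ └─┬─────┤ │ ╶─┤ ╶─┤ ╶─┐ │
│   │   │     │ │   │↳ ↓│↑ ↰│↓│
│ ╶─┴─┐ ╵ ╶─┐ ╵ └─┐ └─╴ └─╴ │ │
│     │     │     │    ↳ → ↑│B│
└─────┴─────┴─────┴─────────┴─┘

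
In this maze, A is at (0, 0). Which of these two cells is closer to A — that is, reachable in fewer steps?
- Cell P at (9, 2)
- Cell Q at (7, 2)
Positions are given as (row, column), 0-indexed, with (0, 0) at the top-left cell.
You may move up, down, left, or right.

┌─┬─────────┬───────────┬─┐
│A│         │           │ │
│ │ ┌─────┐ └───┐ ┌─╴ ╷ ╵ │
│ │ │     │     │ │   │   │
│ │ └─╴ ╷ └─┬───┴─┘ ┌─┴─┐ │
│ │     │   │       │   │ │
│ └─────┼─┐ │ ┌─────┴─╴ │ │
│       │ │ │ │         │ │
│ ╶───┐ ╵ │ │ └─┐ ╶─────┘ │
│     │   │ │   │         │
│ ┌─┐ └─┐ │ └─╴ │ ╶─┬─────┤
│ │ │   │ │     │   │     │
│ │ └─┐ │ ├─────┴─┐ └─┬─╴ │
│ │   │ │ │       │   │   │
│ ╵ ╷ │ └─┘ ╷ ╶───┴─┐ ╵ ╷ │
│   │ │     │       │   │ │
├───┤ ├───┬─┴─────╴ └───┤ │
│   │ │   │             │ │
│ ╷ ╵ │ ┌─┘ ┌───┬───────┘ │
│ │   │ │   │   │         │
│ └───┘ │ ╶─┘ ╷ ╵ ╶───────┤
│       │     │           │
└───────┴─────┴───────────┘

Shortest path A → P at (9, 2): 13 steps
Shortest path A → Q at (7, 2): 11 steps

Q is closer (11 steps vs 13 steps).

Path to P:

┌─┬─────────┬───────────┬─┐
│A│         │           │ │
│ │ ┌─────┐ └───┐ ┌─╴ ╷ ╵ │
│↓│ │     │     │ │   │   │
│ │ └─╴ ╷ └─┬───┴─┘ ┌─┴─┐ │
│↓│     │   │       │   │ │
│ └─────┼─┐ │ ┌─────┴─╴ │ │
│↓      │ │ │ │         │ │
│ ╶───┐ ╵ │ │ └─┐ ╶─────┘ │
│↓    │   │ │   │         │
│ ┌─┐ └─┐ │ └─╴ │ ╶─┬─────┤
│↓│ │   │ │     │   │     │
│ │ └─┐ │ ├─────┴─┐ └─┬─╴ │
│↓│↱ ↓│ │ │       │   │   │
│ ╵ ╷ │ └─┘ ╷ ╶───┴─┐ ╵ ╷ │
│↳ ↑│↓│     │       │   │ │
├───┤ ├───┬─┴─────╴ └───┤ │
│   │↓│   │             │ │
│ ╷ ╵ │ ┌─┘ ┌───┬───────┘ │
│ │  P│ │   │   │         │
│ └───┘ │ ╶─┘ ╷ ╵ ╶───────┤
│       │     │           │
└───────┴─────┴───────────┘

Path to Q:

┌─┬─────────┬───────────┬─┐
│A│         │           │ │
│ │ ┌─────┐ └───┐ ┌─╴ ╷ ╵ │
│↓│ │     │     │ │   │   │
│ │ └─╴ ╷ └─┬───┴─┘ ┌─┴─┐ │
│↓│     │   │       │   │ │
│ └─────┼─┐ │ ┌─────┴─╴ │ │
│↓      │ │ │ │         │ │
│ ╶───┐ ╵ │ │ └─┐ ╶─────┘ │
│↓    │   │ │   │         │
│ ┌─┐ └─┐ │ └─╴ │ ╶─┬─────┤
│↓│ │   │ │     │   │     │
│ │ └─┐ │ ├─────┴─┐ └─┬─╴ │
│↓│↱ ↓│ │ │       │   │   │
│ ╵ ╷ │ └─┘ ╷ ╶───┴─┐ ╵ ╷ │
│↳ ↑│Q│     │       │   │ │
├───┤ ├───┬─┴─────╴ └───┤ │
│   │ │   │             │ │
│ ╷ ╵ │ ┌─┘ ┌───┬───────┘ │
│ │   │ │   │   │         │
│ └───┘ │ ╶─┘ ╷ ╵ ╶───────┤
│       │     │           │
└───────┴─────┴───────────┘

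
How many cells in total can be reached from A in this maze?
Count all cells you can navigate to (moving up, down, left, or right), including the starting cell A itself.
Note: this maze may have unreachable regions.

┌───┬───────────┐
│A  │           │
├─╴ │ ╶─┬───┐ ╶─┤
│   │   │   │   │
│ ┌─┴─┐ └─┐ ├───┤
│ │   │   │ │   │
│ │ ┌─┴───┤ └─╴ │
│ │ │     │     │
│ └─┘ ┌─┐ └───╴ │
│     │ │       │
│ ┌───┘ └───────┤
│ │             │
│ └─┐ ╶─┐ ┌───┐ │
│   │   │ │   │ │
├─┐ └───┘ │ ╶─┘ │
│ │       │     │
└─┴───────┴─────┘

Using BFS/flood-fill to find all reachable cells from A:
Maze size: 8 × 8 = 64 total cells
16 cell(s) are walled off and cannot be reached from A.
Reachable cells: 48

Reachable region (· marks reachable cells):

┌───┬───────────┐
│A ·│           │
├─╴ │ ╶─┬───┐ ╶─┤
│· ·│   │· ·│   │
│ ┌─┴─┐ └─┐ ├───┤
│·│   │   │·│· ·│
│ │ ┌─┴───┤ └─╴ │
│·│ │· · ·│· · ·│
│ └─┘ ┌─┐ └───╴ │
│· · ·│·│· · · ·│
│ ┌───┘ └───────┤
│·│· · · · · · ·│
│ └─┐ ╶─┐ ┌───┐ │
│· ·│· ·│·│· ·│·│
├─┐ └───┘ │ ╶─┘ │
│ │· · · ·│· · ·│
└─┴───────┴─────┘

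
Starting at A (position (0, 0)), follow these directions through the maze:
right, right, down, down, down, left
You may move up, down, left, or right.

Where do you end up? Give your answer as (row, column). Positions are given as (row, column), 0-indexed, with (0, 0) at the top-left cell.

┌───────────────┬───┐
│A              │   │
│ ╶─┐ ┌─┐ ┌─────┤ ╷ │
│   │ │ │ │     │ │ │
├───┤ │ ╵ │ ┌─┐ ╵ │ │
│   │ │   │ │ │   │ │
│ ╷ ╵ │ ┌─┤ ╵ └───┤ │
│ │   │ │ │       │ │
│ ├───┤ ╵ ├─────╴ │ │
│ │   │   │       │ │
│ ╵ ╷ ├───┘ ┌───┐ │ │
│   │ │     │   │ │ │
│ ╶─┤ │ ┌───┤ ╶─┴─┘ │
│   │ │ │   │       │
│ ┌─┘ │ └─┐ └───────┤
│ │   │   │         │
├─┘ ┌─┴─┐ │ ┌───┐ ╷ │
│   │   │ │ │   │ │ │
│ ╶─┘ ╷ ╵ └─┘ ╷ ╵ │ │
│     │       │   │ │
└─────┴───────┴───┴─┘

Following directions step by step:
Start: (0, 0)
  right: (0, 0) → (0, 1)
  right: (0, 1) → (0, 2)
  down: (0, 2) → (1, 2)
  down: (1, 2) → (2, 2)
  down: (2, 2) → (3, 2)
  left: (3, 2) → (3, 1)
Final position: (3, 1)

Path taken:

┌───────────────┬───┐
│A → ↓          │   │
│ ╶─┐ ┌─┐ ┌─────┤ ╷ │
│   │↓│ │ │     │ │ │
├───┤ │ ╵ │ ┌─┐ ╵ │ │
│   │↓│   │ │ │   │ │
│ ╷ ╵ │ ┌─┤ ╵ └───┤ │
│ │B ↲│ │ │       │ │
│ ├───┤ ╵ ├─────╴ │ │
│ │   │   │       │ │
│ ╵ ╷ ├───┘ ┌───┐ │ │
│   │ │     │   │ │ │
│ ╶─┤ │ ┌───┤ ╶─┴─┘ │
│   │ │ │   │       │
│ ┌─┘ │ └─┐ └───────┤
│ │   │   │         │
├─┘ ┌─┴─┐ │ ┌───┐ ╷ │
│   │   │ │ │   │ │ │
│ ╶─┘ ╷ ╵ └─┘ ╷ ╵ │ │
│     │       │   │ │
└─────┴───────┴───┴─┘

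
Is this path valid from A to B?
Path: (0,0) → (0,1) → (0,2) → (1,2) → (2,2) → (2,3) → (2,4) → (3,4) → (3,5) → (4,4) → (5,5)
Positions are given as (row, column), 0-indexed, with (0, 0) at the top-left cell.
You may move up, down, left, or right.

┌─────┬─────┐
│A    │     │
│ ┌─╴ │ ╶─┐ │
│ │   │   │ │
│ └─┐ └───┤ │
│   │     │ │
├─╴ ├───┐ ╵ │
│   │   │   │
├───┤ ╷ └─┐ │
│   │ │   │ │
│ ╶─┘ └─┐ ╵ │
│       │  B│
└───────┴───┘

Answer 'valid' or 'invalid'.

Checking path validity:
Result: Invalid move at step 9: cannot move from (3, 5) to (4, 4).

invalid

Correct solution:

┌─────┬─────┐
│A → ↓│     │
│ ┌─╴ │ ╶─┐ │
│ │  ↓│   │ │
│ └─┐ └───┤ │
│   │↳ → ↓│ │
├─╴ ├───┐ ╵ │
│   │   │↳ ↓│
├───┤ ╷ └─┐ │
│   │ │   │↓│
│ ╶─┘ └─┐ ╵ │
│       │  B│
└───────┴───┘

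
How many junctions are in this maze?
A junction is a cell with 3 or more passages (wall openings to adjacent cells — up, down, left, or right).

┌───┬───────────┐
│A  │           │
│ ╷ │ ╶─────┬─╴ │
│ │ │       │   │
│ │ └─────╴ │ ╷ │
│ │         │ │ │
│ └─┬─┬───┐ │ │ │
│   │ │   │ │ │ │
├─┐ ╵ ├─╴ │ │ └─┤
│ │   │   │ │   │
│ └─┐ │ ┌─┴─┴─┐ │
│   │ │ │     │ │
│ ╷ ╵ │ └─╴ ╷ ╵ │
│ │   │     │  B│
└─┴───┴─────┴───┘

Checking each cell for number of passages:

Junctions found (3+ passages):
  (1, 7): 3 passages
  (2, 5): 3 passages
  (4, 2): 3 passages
  (5, 0): 3 passages
  (5, 5): 3 passages
Total junctions: 5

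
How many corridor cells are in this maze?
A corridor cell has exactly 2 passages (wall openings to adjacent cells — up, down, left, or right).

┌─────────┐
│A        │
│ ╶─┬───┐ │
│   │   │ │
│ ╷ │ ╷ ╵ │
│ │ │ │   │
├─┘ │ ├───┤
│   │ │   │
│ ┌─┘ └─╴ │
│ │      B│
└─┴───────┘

Counting cells with exactly 2 passages:
Total corridor cells: 19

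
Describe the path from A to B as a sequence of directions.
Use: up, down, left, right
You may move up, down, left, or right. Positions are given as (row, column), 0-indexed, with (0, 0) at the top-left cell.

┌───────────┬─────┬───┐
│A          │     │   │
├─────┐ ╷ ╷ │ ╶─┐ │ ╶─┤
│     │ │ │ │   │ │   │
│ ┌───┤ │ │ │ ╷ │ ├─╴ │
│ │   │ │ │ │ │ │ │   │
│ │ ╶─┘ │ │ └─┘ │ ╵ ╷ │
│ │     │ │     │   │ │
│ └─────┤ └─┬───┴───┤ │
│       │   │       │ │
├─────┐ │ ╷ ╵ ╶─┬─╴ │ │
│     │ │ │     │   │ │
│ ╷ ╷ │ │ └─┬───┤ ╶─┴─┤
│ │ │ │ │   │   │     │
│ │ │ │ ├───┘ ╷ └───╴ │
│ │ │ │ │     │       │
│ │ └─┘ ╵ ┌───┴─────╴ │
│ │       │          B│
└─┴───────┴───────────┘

Finding the path and converting it to directions:
Path through cells: (0,0) → (0,1) → (0,2) → (0,3) → (0,4) → (1,4) → (2,4) → (3,4) → (4,4) → (4,5) → (5,5) → (5,6) → (4,6) → (4,7) → (4,8) → (4,9) → (5,9) → (5,8) → (6,8) → (6,9) → (6,10) → (7,10) → (8,10)
Directions: right, right, right, right, down, down, down, down, right, down, right, up, right, right, right, down, left, down, right, right, down, down

Solution:

┌───────────┬─────┬───┐
│A → → → ↓  │     │   │
├─────┐ ╷ ╷ │ ╶─┐ │ ╶─┤
│     │ │↓│ │   │ │   │
│ ┌───┤ │ │ │ ╷ │ ├─╴ │
│ │   │ │↓│ │ │ │ │   │
│ │ ╶─┘ │ │ └─┘ │ ╵ ╷ │
│ │     │↓│     │   │ │
│ └─────┤ └─┬───┴───┤ │
│       │↳ ↓│↱ → → ↓│ │
├─────┐ │ ╷ ╵ ╶─┬─╴ │ │
│     │ │ │↳ ↑  │↓ ↲│ │
│ ╷ ╷ │ │ └─┬───┤ ╶─┴─┤
│ │ │ │ │   │   │↳ → ↓│
│ │ │ │ ├───┘ ╷ └───╴ │
│ │ │ │ │     │      ↓│
│ │ └─┘ ╵ ┌───┴─────╴ │
│ │       │          B│
└─┴───────┴───────────┘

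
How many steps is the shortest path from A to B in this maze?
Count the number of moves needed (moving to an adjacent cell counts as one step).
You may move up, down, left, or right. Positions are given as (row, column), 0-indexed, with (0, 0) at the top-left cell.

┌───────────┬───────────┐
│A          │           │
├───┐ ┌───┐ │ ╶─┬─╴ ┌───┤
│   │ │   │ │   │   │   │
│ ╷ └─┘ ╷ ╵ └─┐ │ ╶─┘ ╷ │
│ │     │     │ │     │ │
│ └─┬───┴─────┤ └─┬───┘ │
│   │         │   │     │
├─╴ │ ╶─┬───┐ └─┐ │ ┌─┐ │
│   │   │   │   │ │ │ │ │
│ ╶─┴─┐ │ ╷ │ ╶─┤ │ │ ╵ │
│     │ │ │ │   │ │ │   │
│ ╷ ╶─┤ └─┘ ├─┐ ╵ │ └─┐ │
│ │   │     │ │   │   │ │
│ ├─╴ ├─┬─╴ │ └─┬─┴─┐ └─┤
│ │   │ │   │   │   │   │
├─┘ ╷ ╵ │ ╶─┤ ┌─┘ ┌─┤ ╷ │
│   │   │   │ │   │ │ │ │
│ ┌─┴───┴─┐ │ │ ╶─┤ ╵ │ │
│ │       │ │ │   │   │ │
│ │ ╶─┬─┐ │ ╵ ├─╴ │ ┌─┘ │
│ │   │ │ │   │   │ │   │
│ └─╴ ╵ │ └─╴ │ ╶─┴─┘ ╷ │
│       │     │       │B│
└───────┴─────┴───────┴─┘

Using BFS to find shortest path:
Start: (0, 0), End: (11, 11)
Path found:
(0,0) → (0,1) → (0,2) → (0,3) → (0,4) → (0,5) → (1,5) → (2,5) → (2,4) → (1,4) → (1,3) → (2,3) → (2,2) → (2,1) → (1,1) → (1,0) → (2,0) → (3,0) → (3,1) → (4,1) → (4,0) → (5,0) → (5,1) → (6,1) → (6,2) → (7,2) → (7,1) → (8,1) → (8,0) → (9,0) → (10,0) → (11,0) → (11,1) → (11,2) → (10,2) → (10,1) → (9,1) → (9,2) → (9,3) → (9,4) → (10,4) → (11,4) → (11,5) → (11,6) → (10,6) → (10,5) → (9,5) → (8,5) → (8,4) → (7,4) → (7,5) → (6,5) → (6,4) → (6,3) → (5,3) → (4,3) → (4,2) → (3,2) → (3,3) → (3,4) → (3,5) → (3,6) → (4,6) → (5,6) → (5,7) → (6,7) → (6,8) → (5,8) → (4,8) → (3,8) → (3,7) → (2,7) → (1,7) → (1,6) → (0,6) → (0,7) → (0,8) → (0,9) → (1,9) → (1,8) → (2,8) → (2,9) → (2,10) → (1,10) → (1,11) → (2,11) → (3,11) → (3,10) → (3,9) → (4,9) → (5,9) → (6,9) → (6,10) → (7,10) → (7,11) → (8,11) → (9,11) → (10,11) → (11,11)
Number of steps: 98

Solution:

┌───────────┬───────────┐
│A → → → → ↓│↱ → → ↓    │
├───┐ ┌───┐ │ ╶─┬─╴ ┌───┤
│↓ ↰│ │↓ ↰│↓│↑ ↰│↓ ↲│↱ ↓│
│ ╷ └─┘ ╷ ╵ └─┐ │ ╶─┘ ╷ │
│↓│↑ ← ↲│↑ ↲  │↑│↳ → ↑│↓│
│ └─┬───┴─────┤ └─┬───┘ │
│↳ ↓│↱ → → → ↓│↑ ↰│↓ ← ↲│
├─╴ │ ╶─┬───┐ └─┐ │ ┌─┐ │
│↓ ↲│↑ ↰│   │↓  │↑│↓│ │ │
│ ╶─┴─┐ │ ╷ │ ╶─┤ │ │ ╵ │
│↳ ↓  │↑│ │ │↳ ↓│↑│↓│   │
│ ╷ ╶─┤ └─┘ ├─┐ ╵ │ └─┐ │
│ │↳ ↓│↑ ← ↰│ │↳ ↑│↳ ↓│ │
│ ├─╴ ├─┬─╴ │ └─┬─┴─┐ └─┤
│ │↓ ↲│ │↱ ↑│   │   │↳ ↓│
├─┘ ╷ ╵ │ ╶─┤ ┌─┘ ┌─┤ ╷ │
│↓ ↲│   │↑ ↰│ │   │ │ │↓│
│ ┌─┴───┴─┐ │ │ ╶─┤ ╵ │ │
│↓│↱ → → ↓│↑│ │   │   │↓│
│ │ ╶─┬─┐ │ ╵ ├─╴ │ ┌─┘ │
│↓│↑ ↰│ │↓│↑ ↰│   │ │  ↓│
│ └─╴ ╵ │ └─╴ │ ╶─┴─┘ ╷ │
│↳ → ↑  │↳ → ↑│       │B│
└───────┴─────┴───────┴─┘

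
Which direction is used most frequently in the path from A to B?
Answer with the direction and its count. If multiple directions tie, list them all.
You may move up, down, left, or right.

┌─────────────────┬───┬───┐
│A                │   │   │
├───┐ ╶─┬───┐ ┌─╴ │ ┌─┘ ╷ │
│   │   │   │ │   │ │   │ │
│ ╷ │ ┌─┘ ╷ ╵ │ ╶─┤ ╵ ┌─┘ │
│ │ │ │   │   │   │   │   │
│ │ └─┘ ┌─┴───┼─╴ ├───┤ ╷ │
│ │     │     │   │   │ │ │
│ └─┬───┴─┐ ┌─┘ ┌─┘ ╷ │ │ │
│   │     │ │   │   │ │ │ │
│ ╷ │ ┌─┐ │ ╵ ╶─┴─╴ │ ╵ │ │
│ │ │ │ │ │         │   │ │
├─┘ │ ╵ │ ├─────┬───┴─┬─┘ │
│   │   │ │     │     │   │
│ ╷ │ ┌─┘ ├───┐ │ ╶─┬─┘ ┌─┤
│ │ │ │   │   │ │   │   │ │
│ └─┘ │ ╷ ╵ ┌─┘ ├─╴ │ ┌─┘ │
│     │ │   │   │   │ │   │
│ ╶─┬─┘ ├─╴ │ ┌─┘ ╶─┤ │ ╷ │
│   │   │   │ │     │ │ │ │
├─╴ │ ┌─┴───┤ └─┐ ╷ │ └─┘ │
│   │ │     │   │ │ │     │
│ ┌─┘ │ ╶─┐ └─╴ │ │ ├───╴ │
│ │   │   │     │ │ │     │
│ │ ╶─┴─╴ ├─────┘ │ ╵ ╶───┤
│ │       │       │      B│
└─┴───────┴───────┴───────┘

Directions: right, right, right, right, right, right, right, right, down, left, down, right, down, left, down, left, down, right, right, right, up, up, right, down, down, right, up, up, up, right, down, down, down, down, left, down, left, down, down, down, right, right, down, left, left, down, right, right
Counts: {'right': 19, 'down': 17, 'left': 7, 'up': 5}
Most common: right (19 times)

Solution:

┌─────────────────┬───┬───┐
│A → → → → → → → ↓│   │   │
├───┐ ╶─┬───┐ ┌─╴ │ ┌─┘ ╷ │
│   │   │   │ │↓ ↲│ │   │ │
│ ╷ │ ┌─┘ ╷ ╵ │ ╶─┤ ╵ ┌─┘ │
│ │ │ │   │   │↳ ↓│   │↱ ↓│
│ │ └─┘ ┌─┴───┼─╴ ├───┤ ╷ │
│ │     │     │↓ ↲│↱ ↓│↑│↓│
│ └─┬───┴─┐ ┌─┘ ┌─┘ ╷ │ │ │
│   │     │ │↓ ↲│  ↑│↓│↑│↓│
│ ╷ │ ┌─┐ │ ╵ ╶─┴─╴ │ ╵ │ │
│ │ │ │ │ │  ↳ → → ↑│↳ ↑│↓│
├─┘ │ ╵ │ ├─────┬───┴─┬─┘ │
│   │   │ │     │     │↓ ↲│
│ ╷ │ ┌─┘ ├───┐ │ ╶─┬─┘ ┌─┤
│ │ │ │   │   │ │   │↓ ↲│ │
│ └─┘ │ ╷ ╵ ┌─┘ ├─╴ │ ┌─┘ │
│     │ │   │   │   │↓│   │
│ ╶─┬─┘ ├─╴ │ ┌─┘ ╶─┤ │ ╷ │
│   │   │   │ │     │↓│ │ │
├─╴ │ ┌─┴───┤ └─┐ ╷ │ └─┘ │
│   │ │     │   │ │ │↳ → ↓│
│ ┌─┘ │ ╶─┐ └─╴ │ │ ├───╴ │
│ │   │   │     │ │ │↓ ← ↲│
│ │ ╶─┴─╴ ├─────┘ │ ╵ ╶───┤
│ │       │       │  ↳ → B│
└─┴───────┴───────┴───────┘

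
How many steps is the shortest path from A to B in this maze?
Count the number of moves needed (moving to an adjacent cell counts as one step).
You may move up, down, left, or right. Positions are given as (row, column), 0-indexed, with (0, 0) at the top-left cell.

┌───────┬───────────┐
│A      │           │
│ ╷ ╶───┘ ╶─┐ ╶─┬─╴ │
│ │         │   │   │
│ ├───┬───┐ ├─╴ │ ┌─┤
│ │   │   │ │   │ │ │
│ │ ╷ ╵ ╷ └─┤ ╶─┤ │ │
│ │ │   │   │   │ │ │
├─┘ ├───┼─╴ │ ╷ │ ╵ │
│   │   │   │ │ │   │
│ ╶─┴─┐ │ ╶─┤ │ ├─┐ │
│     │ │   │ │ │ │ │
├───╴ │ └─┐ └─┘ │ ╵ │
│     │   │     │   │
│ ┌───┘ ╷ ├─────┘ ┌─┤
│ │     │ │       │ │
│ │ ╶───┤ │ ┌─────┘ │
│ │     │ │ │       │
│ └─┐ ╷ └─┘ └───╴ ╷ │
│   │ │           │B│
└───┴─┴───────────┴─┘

Using BFS to find shortest path:
Start: (0, 0), End: (9, 9)
Path found:
(0,0) → (0,1) → (1,1) → (1,2) → (1,3) → (1,4) → (0,4) → (0,5) → (0,6) → (0,7) → (0,8) → (0,9) → (1,9) → (1,8) → (2,8) → (3,8) → (4,8) → (4,9) → (5,9) → (6,9) → (6,8) → (7,8) → (7,7) → (7,6) → (7,5) → (8,5) → (9,5) → (9,6) → (9,7) → (9,8) → (8,8) → (8,9) → (9,9)
Number of steps: 32

Solution:

┌───────┬───────────┐
│A ↓    │↱ → → → → ↓│
│ ╷ ╶───┘ ╶─┐ ╶─┬─╴ │
│ │↳ → → ↑  │   │↓ ↲│
│ ├───┬───┐ ├─╴ │ ┌─┤
│ │   │   │ │   │↓│ │
│ │ ╷ ╵ ╷ └─┤ ╶─┤ │ │
│ │ │   │   │   │↓│ │
├─┘ ├───┼─╴ │ ╷ │ ╵ │
│   │   │   │ │ │↳ ↓│
│ ╶─┴─┐ │ ╶─┤ │ ├─┐ │
│     │ │   │ │ │ │↓│
├───╴ │ └─┐ └─┘ │ ╵ │
│     │   │     │↓ ↲│
│ ┌───┘ ╷ ├─────┘ ┌─┤
│ │     │ │↓ ← ← ↲│ │
│ │ ╶───┤ │ ┌─────┘ │
│ │     │ │↓│    ↱ ↓│
│ └─┐ ╷ └─┘ └───╴ ╷ │
│   │ │    ↳ → → ↑│B│
└───┴─┴───────────┴─┘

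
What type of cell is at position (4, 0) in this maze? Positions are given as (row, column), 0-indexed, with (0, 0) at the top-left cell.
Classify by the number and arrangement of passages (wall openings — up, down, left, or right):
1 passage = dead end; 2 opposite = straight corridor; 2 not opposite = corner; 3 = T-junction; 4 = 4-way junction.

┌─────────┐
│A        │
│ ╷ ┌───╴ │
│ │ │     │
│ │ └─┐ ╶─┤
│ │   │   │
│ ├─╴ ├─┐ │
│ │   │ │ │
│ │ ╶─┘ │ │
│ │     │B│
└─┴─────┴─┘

Checking cell at (4, 0):
Number of passages: 1
Cell type: dead end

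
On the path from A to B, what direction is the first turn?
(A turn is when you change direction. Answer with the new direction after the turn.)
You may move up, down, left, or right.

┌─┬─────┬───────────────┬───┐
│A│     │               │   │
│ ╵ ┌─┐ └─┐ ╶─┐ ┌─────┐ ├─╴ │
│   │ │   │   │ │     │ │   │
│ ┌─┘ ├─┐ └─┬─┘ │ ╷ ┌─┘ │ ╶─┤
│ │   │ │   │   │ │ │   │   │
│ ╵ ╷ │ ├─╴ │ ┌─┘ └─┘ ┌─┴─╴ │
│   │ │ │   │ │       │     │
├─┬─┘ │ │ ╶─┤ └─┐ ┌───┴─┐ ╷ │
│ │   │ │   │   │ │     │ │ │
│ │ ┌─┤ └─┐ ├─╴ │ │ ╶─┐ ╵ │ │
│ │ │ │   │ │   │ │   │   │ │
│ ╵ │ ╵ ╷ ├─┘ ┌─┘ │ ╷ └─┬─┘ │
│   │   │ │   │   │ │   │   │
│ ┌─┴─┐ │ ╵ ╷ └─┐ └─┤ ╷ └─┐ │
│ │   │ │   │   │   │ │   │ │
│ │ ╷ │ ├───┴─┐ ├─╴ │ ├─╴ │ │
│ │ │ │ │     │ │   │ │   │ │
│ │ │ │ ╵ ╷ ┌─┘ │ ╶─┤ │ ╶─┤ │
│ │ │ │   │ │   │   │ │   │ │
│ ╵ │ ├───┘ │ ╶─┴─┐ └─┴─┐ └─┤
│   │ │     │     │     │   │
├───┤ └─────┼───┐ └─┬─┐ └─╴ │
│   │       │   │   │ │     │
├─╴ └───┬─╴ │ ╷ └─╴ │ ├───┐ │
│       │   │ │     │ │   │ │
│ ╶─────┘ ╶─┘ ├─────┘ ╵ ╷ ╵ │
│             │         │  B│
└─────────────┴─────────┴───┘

Directions: down, down, down, right, up, right, down, down, left, down, down, left, down, down, down, down, right, up, up, up, right, down, down, down, down, right, right, right, down, left, down, right, right, up, up, right, down, right, right, up, left, up, left, left, up, right, up, up, left, up, up, right, up, left, up, up, right, up, up, right, right, right, right, down, down, left, down, left, left, down, down, down, down, right, down, left, down, right, down, right, right, down, right, right, down, down
First turn direction: right

Solution:

┌─┬─────┬───────────────┬───┐
│A│     │      ↱ → → → ↓│   │
│ ╵ ┌─┐ └─┐ ╶─┐ ┌─────┐ ├─╴ │
│↓  │ │   │   │↑│     │↓│   │
│ ┌─┘ ├─┐ └─┬─┘ │ ╷ ┌─┘ │ ╶─┤
│↓│↱ ↓│ │   │↱ ↑│ │ │↓ ↲│   │
│ ╵ ╷ │ ├─╴ │ ┌─┘ └─┘ ┌─┴─╴ │
│↳ ↑│↓│ │   │↑│  ↓ ← ↲│     │
├─┬─┘ │ │ ╶─┤ └─┐ ┌───┴─┐ ╷ │
│ │↓ ↲│ │   │↑ ↰│↓│     │ │ │
│ │ ┌─┤ └─┐ ├─╴ │ │ ╶─┐ ╵ │ │
│ │↓│ │   │ │↱ ↑│↓│   │   │ │
│ ╵ │ ╵ ╷ ├─┘ ┌─┘ │ ╷ └─┬─┘ │
│↓ ↲│   │ │  ↑│  ↓│ │   │   │
│ ┌─┴─┐ │ ╵ ╷ └─┐ └─┤ ╷ └─┐ │
│↓│↱ ↓│ │   │↑ ↰│↳ ↓│ │   │ │
│ │ ╷ │ ├───┴─┐ ├─╴ │ ├─╴ │ │
│↓│↑│↓│ │     │↑│↓ ↲│ │   │ │
│ │ │ │ ╵ ╷ ┌─┘ │ ╶─┤ │ ╶─┤ │
│↓│↑│↓│   │ │↱ ↑│↳ ↓│ │   │ │
│ ╵ │ ├───┘ │ ╶─┴─┐ └─┴─┐ └─┤
│↳ ↑│↓│     │↑ ← ↰│↳ → ↓│   │
├───┤ └─────┼───┐ └─┬─┐ └─╴ │
│   │↳ → → ↓│↱ ↓│↑ ↰│ │↳ → ↓│
├─╴ └───┬─╴ │ ╷ └─╴ │ ├───┐ │
│       │↓ ↲│↑│↳ → ↑│ │   │↓│
│ ╶─────┘ ╶─┘ ├─────┘ ╵ ╷ ╵ │
│        ↳ → ↑│         │  B│
└─────────────┴─────────┴───┘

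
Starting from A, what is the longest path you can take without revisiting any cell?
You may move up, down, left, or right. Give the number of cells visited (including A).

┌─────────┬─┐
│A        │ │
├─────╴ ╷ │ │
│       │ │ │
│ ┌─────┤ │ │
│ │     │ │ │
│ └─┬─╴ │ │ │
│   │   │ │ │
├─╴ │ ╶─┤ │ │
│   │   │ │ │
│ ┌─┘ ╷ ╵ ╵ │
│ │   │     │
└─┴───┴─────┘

Finding longest simple path using DFS:
Start: (0, 0)
Longest path visits 18 cells
Path: A → right → right → right → right → down → down → down → down → down → left → up → left → up → right → up → left → left

Solution:

┌─────────┬─┐
│A → → → ↓│ │
├─────╴ ╷ │ │
│       │↓│ │
│ ┌─────┤ │ │
│ │B ← ↰│↓│ │
│ └─┬─╴ │ │ │
│   │↱ ↑│↓│ │
├─╴ │ ╶─┤ │ │
│   │↑ ↰│↓│ │
│ ┌─┘ ╷ ╵ ╵ │
│ │   │↑ ↲  │
└─┴───┴─────┘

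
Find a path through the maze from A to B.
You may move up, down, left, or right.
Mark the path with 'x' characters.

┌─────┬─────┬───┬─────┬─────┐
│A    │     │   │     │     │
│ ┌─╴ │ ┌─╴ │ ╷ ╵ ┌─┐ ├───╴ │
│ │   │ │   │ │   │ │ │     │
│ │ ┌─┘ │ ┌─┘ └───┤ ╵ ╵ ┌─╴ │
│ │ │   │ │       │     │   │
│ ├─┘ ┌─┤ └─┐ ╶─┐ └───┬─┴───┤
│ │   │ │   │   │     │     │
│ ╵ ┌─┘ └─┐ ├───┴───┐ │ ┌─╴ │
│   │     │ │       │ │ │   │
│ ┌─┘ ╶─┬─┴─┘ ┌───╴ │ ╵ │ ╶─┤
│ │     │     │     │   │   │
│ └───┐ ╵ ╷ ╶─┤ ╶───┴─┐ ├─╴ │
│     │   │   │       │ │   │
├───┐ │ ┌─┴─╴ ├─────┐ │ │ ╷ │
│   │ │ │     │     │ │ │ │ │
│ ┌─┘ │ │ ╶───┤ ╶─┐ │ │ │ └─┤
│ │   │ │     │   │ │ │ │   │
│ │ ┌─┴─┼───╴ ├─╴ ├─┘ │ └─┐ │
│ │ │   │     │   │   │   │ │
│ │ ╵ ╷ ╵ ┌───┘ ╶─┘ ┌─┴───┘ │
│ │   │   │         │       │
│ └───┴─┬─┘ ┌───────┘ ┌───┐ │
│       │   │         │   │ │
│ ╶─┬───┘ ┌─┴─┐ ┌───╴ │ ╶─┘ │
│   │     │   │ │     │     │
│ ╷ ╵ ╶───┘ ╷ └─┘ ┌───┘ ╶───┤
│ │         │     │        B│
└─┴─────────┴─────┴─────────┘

Finding the shortest path through the maze:
Path length: 80 steps
Directions: down → down → down → down → down → down → right → right → down → down → left → down → down → right → up → right → down → right → up → right → right → up → left → left → up → right → right → up → left → up → right → up → right → right → right → down → left → left → down → right → right → right → down → down → down → left → down → left → left → left → left → down → left → down → left → left → down → right → right → right → up → right → down → right → right → up → right → right → up → up → right → right → right → down → down → left → left → down → right → right

Solution:

┌─────┬─────┬───┬─────┬─────┐
│A    │     │   │     │     │
│ ┌─╴ │ ┌─╴ │ ╷ ╵ ┌─┐ ├───╴ │
│x│   │ │   │ │   │ │ │     │
│ │ ┌─┘ │ ┌─┘ └───┤ ╵ ╵ ┌─╴ │
│x│ │   │ │       │     │   │
│ ├─┘ ┌─┤ └─┐ ╶─┐ └───┬─┴───┤
│x│   │ │   │   │     │     │
│ ╵ ┌─┘ └─┐ ├───┴───┐ │ ┌─╴ │
│x  │     │ │x x x x│ │ │   │
│ ┌─┘ ╶─┬─┴─┘ ┌───╴ │ ╵ │ ╶─┤
│x│     │  x x│x x x│   │   │
│ └───┐ ╵ ╷ ╶─┤ ╶───┴─┐ ├─╴ │
│x x x│   │x x│x x x x│ │   │
├───┐ │ ┌─┴─╴ ├─────┐ │ │ ╷ │
│   │x│ │x x x│     │x│ │ │ │
│ ┌─┘ │ │ ╶───┤ ╶─┐ │ │ │ └─┤
│ │x x│ │x x x│   │ │x│ │   │
│ │ ┌─┴─┼───╴ ├─╴ ├─┘ │ └─┐ │
│ │x│x x│x x x│   │x x│   │ │
│ │ ╵ ╷ ╵ ┌───┘ ╶─┘ ┌─┴───┘ │
│ │x x│x x│x x x x x│x x x x│
│ └───┴─┬─┘ ┌───────┘ ┌───┐ │
│       │x x│        x│   │x│
│ ╶─┬───┘ ┌─┴─┐ ┌───╴ │ ╶─┘ │
│   │x x x│x x│ │x x x│x x x│
│ ╷ ╵ ╶───┘ ╷ └─┘ ┌───┘ ╶───┤
│ │  x x x x│x x x│    x x B│
└─┴─────────┴─────┴─────────┘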